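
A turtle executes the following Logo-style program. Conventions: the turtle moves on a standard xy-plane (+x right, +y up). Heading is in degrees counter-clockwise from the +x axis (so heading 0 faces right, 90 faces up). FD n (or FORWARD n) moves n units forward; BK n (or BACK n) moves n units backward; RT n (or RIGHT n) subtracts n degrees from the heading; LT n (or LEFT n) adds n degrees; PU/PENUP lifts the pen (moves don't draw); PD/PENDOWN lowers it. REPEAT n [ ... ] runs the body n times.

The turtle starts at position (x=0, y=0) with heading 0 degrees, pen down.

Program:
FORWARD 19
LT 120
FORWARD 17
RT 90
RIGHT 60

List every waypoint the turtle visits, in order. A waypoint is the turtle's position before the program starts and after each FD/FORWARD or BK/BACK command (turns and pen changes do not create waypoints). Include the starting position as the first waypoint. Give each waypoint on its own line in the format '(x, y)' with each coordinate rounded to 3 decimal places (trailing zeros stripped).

Answer: (0, 0)
(19, 0)
(10.5, 14.722)

Derivation:
Executing turtle program step by step:
Start: pos=(0,0), heading=0, pen down
FD 19: (0,0) -> (19,0) [heading=0, draw]
LT 120: heading 0 -> 120
FD 17: (19,0) -> (10.5,14.722) [heading=120, draw]
RT 90: heading 120 -> 30
RT 60: heading 30 -> 330
Final: pos=(10.5,14.722), heading=330, 2 segment(s) drawn
Waypoints (3 total):
(0, 0)
(19, 0)
(10.5, 14.722)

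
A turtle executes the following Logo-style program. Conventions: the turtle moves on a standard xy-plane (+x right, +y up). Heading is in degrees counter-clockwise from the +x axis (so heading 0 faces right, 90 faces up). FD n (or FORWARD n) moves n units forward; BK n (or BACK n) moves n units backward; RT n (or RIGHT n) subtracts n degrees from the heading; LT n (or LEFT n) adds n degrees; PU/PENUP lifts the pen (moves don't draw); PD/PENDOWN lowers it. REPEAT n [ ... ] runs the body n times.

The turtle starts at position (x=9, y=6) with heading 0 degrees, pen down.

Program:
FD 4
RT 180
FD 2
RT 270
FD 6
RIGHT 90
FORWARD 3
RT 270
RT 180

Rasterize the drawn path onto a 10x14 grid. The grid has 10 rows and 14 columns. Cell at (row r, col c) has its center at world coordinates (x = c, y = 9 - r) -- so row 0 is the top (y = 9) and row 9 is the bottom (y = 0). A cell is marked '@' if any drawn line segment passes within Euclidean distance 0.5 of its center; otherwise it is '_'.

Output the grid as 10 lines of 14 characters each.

Answer: ______________
______________
______________
_________@@@@@
___________@__
___________@__
___________@__
___________@__
___________@__
________@@@@__

Derivation:
Segment 0: (9,6) -> (13,6)
Segment 1: (13,6) -> (11,6)
Segment 2: (11,6) -> (11,0)
Segment 3: (11,0) -> (8,-0)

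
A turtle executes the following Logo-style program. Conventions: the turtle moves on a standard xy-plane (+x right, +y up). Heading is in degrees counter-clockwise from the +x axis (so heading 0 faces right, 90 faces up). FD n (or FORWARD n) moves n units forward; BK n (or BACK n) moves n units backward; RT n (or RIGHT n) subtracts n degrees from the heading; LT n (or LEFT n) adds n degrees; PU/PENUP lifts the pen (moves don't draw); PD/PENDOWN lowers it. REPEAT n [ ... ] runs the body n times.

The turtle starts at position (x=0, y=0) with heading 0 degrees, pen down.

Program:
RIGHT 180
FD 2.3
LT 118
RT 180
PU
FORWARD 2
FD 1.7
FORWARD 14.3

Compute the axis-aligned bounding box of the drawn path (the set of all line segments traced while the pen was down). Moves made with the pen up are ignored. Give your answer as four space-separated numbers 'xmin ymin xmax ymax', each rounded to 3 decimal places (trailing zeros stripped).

Executing turtle program step by step:
Start: pos=(0,0), heading=0, pen down
RT 180: heading 0 -> 180
FD 2.3: (0,0) -> (-2.3,0) [heading=180, draw]
LT 118: heading 180 -> 298
RT 180: heading 298 -> 118
PU: pen up
FD 2: (-2.3,0) -> (-3.239,1.766) [heading=118, move]
FD 1.7: (-3.239,1.766) -> (-4.037,3.267) [heading=118, move]
FD 14.3: (-4.037,3.267) -> (-10.75,15.893) [heading=118, move]
Final: pos=(-10.75,15.893), heading=118, 1 segment(s) drawn

Segment endpoints: x in {-2.3, 0}, y in {0, 0}
xmin=-2.3, ymin=0, xmax=0, ymax=0

Answer: -2.3 0 0 0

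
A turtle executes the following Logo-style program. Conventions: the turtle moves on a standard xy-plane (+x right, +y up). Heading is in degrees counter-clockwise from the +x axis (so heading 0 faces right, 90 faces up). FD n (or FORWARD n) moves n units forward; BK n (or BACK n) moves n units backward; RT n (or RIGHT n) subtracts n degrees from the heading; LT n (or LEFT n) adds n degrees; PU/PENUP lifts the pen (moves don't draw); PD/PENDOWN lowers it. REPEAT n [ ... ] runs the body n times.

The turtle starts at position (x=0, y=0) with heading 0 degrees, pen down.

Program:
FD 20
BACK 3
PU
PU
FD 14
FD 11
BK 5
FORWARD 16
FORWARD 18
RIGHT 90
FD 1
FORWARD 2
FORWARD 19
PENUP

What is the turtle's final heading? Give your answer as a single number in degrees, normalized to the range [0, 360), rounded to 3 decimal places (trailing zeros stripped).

Executing turtle program step by step:
Start: pos=(0,0), heading=0, pen down
FD 20: (0,0) -> (20,0) [heading=0, draw]
BK 3: (20,0) -> (17,0) [heading=0, draw]
PU: pen up
PU: pen up
FD 14: (17,0) -> (31,0) [heading=0, move]
FD 11: (31,0) -> (42,0) [heading=0, move]
BK 5: (42,0) -> (37,0) [heading=0, move]
FD 16: (37,0) -> (53,0) [heading=0, move]
FD 18: (53,0) -> (71,0) [heading=0, move]
RT 90: heading 0 -> 270
FD 1: (71,0) -> (71,-1) [heading=270, move]
FD 2: (71,-1) -> (71,-3) [heading=270, move]
FD 19: (71,-3) -> (71,-22) [heading=270, move]
PU: pen up
Final: pos=(71,-22), heading=270, 2 segment(s) drawn

Answer: 270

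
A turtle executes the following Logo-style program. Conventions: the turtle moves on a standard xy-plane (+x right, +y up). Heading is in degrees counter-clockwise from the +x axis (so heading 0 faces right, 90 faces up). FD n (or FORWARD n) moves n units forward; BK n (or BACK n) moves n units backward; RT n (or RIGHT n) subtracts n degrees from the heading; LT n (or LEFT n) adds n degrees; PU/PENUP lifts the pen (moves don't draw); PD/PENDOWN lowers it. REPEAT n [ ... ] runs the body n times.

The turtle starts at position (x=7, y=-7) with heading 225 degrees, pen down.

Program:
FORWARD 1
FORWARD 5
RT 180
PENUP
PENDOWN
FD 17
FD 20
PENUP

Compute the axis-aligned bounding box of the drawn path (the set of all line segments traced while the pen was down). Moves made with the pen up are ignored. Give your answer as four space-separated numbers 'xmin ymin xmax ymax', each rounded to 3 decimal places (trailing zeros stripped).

Answer: 2.757 -11.243 28.92 14.92

Derivation:
Executing turtle program step by step:
Start: pos=(7,-7), heading=225, pen down
FD 1: (7,-7) -> (6.293,-7.707) [heading=225, draw]
FD 5: (6.293,-7.707) -> (2.757,-11.243) [heading=225, draw]
RT 180: heading 225 -> 45
PU: pen up
PD: pen down
FD 17: (2.757,-11.243) -> (14.778,0.778) [heading=45, draw]
FD 20: (14.778,0.778) -> (28.92,14.92) [heading=45, draw]
PU: pen up
Final: pos=(28.92,14.92), heading=45, 4 segment(s) drawn

Segment endpoints: x in {2.757, 6.293, 7, 14.778, 28.92}, y in {-11.243, -7.707, -7, 0.778, 14.92}
xmin=2.757, ymin=-11.243, xmax=28.92, ymax=14.92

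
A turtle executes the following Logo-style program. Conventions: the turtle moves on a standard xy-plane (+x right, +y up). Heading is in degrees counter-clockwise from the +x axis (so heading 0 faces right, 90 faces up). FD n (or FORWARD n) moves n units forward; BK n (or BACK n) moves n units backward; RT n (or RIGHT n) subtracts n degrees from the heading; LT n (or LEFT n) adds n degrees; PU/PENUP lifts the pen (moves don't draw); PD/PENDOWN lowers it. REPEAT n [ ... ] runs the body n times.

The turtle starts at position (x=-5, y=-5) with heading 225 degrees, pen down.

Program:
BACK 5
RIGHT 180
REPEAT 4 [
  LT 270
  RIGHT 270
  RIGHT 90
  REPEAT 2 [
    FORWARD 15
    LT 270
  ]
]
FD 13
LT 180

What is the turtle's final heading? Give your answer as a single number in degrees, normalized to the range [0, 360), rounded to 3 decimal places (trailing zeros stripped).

Executing turtle program step by step:
Start: pos=(-5,-5), heading=225, pen down
BK 5: (-5,-5) -> (-1.464,-1.464) [heading=225, draw]
RT 180: heading 225 -> 45
REPEAT 4 [
  -- iteration 1/4 --
  LT 270: heading 45 -> 315
  RT 270: heading 315 -> 45
  RT 90: heading 45 -> 315
  REPEAT 2 [
    -- iteration 1/2 --
    FD 15: (-1.464,-1.464) -> (9.142,-12.071) [heading=315, draw]
    LT 270: heading 315 -> 225
    -- iteration 2/2 --
    FD 15: (9.142,-12.071) -> (-1.464,-22.678) [heading=225, draw]
    LT 270: heading 225 -> 135
  ]
  -- iteration 2/4 --
  LT 270: heading 135 -> 45
  RT 270: heading 45 -> 135
  RT 90: heading 135 -> 45
  REPEAT 2 [
    -- iteration 1/2 --
    FD 15: (-1.464,-22.678) -> (9.142,-12.071) [heading=45, draw]
    LT 270: heading 45 -> 315
    -- iteration 2/2 --
    FD 15: (9.142,-12.071) -> (19.749,-22.678) [heading=315, draw]
    LT 270: heading 315 -> 225
  ]
  -- iteration 3/4 --
  LT 270: heading 225 -> 135
  RT 270: heading 135 -> 225
  RT 90: heading 225 -> 135
  REPEAT 2 [
    -- iteration 1/2 --
    FD 15: (19.749,-22.678) -> (9.142,-12.071) [heading=135, draw]
    LT 270: heading 135 -> 45
    -- iteration 2/2 --
    FD 15: (9.142,-12.071) -> (19.749,-1.464) [heading=45, draw]
    LT 270: heading 45 -> 315
  ]
  -- iteration 4/4 --
  LT 270: heading 315 -> 225
  RT 270: heading 225 -> 315
  RT 90: heading 315 -> 225
  REPEAT 2 [
    -- iteration 1/2 --
    FD 15: (19.749,-1.464) -> (9.142,-12.071) [heading=225, draw]
    LT 270: heading 225 -> 135
    -- iteration 2/2 --
    FD 15: (9.142,-12.071) -> (-1.464,-1.464) [heading=135, draw]
    LT 270: heading 135 -> 45
  ]
]
FD 13: (-1.464,-1.464) -> (7.728,7.728) [heading=45, draw]
LT 180: heading 45 -> 225
Final: pos=(7.728,7.728), heading=225, 10 segment(s) drawn

Answer: 225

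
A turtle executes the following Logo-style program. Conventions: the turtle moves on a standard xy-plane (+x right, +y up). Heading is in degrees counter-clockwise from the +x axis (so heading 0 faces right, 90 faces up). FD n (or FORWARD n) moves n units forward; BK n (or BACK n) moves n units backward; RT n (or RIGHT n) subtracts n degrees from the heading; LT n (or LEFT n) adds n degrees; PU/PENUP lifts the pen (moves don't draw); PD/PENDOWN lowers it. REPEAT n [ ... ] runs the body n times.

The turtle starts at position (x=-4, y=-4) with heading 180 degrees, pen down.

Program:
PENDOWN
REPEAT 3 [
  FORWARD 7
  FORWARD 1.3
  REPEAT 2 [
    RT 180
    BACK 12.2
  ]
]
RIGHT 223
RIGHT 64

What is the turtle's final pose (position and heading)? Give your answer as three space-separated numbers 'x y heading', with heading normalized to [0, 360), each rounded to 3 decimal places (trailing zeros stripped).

Answer: -28.9 -4 253

Derivation:
Executing turtle program step by step:
Start: pos=(-4,-4), heading=180, pen down
PD: pen down
REPEAT 3 [
  -- iteration 1/3 --
  FD 7: (-4,-4) -> (-11,-4) [heading=180, draw]
  FD 1.3: (-11,-4) -> (-12.3,-4) [heading=180, draw]
  REPEAT 2 [
    -- iteration 1/2 --
    RT 180: heading 180 -> 0
    BK 12.2: (-12.3,-4) -> (-24.5,-4) [heading=0, draw]
    -- iteration 2/2 --
    RT 180: heading 0 -> 180
    BK 12.2: (-24.5,-4) -> (-12.3,-4) [heading=180, draw]
  ]
  -- iteration 2/3 --
  FD 7: (-12.3,-4) -> (-19.3,-4) [heading=180, draw]
  FD 1.3: (-19.3,-4) -> (-20.6,-4) [heading=180, draw]
  REPEAT 2 [
    -- iteration 1/2 --
    RT 180: heading 180 -> 0
    BK 12.2: (-20.6,-4) -> (-32.8,-4) [heading=0, draw]
    -- iteration 2/2 --
    RT 180: heading 0 -> 180
    BK 12.2: (-32.8,-4) -> (-20.6,-4) [heading=180, draw]
  ]
  -- iteration 3/3 --
  FD 7: (-20.6,-4) -> (-27.6,-4) [heading=180, draw]
  FD 1.3: (-27.6,-4) -> (-28.9,-4) [heading=180, draw]
  REPEAT 2 [
    -- iteration 1/2 --
    RT 180: heading 180 -> 0
    BK 12.2: (-28.9,-4) -> (-41.1,-4) [heading=0, draw]
    -- iteration 2/2 --
    RT 180: heading 0 -> 180
    BK 12.2: (-41.1,-4) -> (-28.9,-4) [heading=180, draw]
  ]
]
RT 223: heading 180 -> 317
RT 64: heading 317 -> 253
Final: pos=(-28.9,-4), heading=253, 12 segment(s) drawn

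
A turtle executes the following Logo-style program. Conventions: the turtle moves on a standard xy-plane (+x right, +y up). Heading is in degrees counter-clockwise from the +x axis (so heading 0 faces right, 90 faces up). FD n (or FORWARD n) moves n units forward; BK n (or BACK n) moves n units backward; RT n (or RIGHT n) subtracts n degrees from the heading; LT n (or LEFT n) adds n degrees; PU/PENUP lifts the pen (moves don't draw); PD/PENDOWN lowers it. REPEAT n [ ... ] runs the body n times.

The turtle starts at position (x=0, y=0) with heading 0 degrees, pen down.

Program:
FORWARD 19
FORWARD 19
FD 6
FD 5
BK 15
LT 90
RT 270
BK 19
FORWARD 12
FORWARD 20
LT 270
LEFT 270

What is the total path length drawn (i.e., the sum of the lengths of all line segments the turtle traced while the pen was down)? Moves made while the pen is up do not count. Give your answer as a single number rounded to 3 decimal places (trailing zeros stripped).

Executing turtle program step by step:
Start: pos=(0,0), heading=0, pen down
FD 19: (0,0) -> (19,0) [heading=0, draw]
FD 19: (19,0) -> (38,0) [heading=0, draw]
FD 6: (38,0) -> (44,0) [heading=0, draw]
FD 5: (44,0) -> (49,0) [heading=0, draw]
BK 15: (49,0) -> (34,0) [heading=0, draw]
LT 90: heading 0 -> 90
RT 270: heading 90 -> 180
BK 19: (34,0) -> (53,0) [heading=180, draw]
FD 12: (53,0) -> (41,0) [heading=180, draw]
FD 20: (41,0) -> (21,0) [heading=180, draw]
LT 270: heading 180 -> 90
LT 270: heading 90 -> 0
Final: pos=(21,0), heading=0, 8 segment(s) drawn

Segment lengths:
  seg 1: (0,0) -> (19,0), length = 19
  seg 2: (19,0) -> (38,0), length = 19
  seg 3: (38,0) -> (44,0), length = 6
  seg 4: (44,0) -> (49,0), length = 5
  seg 5: (49,0) -> (34,0), length = 15
  seg 6: (34,0) -> (53,0), length = 19
  seg 7: (53,0) -> (41,0), length = 12
  seg 8: (41,0) -> (21,0), length = 20
Total = 115

Answer: 115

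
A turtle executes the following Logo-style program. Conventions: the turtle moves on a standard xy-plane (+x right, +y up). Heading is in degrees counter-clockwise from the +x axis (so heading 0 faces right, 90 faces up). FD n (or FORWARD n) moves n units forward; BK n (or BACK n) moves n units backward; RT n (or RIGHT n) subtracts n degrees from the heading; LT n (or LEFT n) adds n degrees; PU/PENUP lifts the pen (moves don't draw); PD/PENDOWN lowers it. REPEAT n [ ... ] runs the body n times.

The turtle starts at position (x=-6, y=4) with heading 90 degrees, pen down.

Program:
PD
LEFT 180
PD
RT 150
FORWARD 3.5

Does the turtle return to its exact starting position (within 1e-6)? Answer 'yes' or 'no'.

Answer: no

Derivation:
Executing turtle program step by step:
Start: pos=(-6,4), heading=90, pen down
PD: pen down
LT 180: heading 90 -> 270
PD: pen down
RT 150: heading 270 -> 120
FD 3.5: (-6,4) -> (-7.75,7.031) [heading=120, draw]
Final: pos=(-7.75,7.031), heading=120, 1 segment(s) drawn

Start position: (-6, 4)
Final position: (-7.75, 7.031)
Distance = 3.5; >= 1e-6 -> NOT closed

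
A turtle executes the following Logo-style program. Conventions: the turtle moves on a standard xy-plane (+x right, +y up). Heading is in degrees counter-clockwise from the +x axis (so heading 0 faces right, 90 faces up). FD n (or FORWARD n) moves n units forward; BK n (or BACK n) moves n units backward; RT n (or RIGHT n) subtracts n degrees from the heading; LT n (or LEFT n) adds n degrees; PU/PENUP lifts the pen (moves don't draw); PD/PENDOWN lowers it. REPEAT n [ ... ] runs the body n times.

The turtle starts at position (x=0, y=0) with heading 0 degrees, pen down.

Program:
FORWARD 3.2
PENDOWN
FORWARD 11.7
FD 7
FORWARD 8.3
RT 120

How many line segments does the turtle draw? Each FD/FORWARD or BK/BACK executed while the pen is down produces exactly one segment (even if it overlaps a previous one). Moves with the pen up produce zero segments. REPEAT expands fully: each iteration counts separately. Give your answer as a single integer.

Executing turtle program step by step:
Start: pos=(0,0), heading=0, pen down
FD 3.2: (0,0) -> (3.2,0) [heading=0, draw]
PD: pen down
FD 11.7: (3.2,0) -> (14.9,0) [heading=0, draw]
FD 7: (14.9,0) -> (21.9,0) [heading=0, draw]
FD 8.3: (21.9,0) -> (30.2,0) [heading=0, draw]
RT 120: heading 0 -> 240
Final: pos=(30.2,0), heading=240, 4 segment(s) drawn
Segments drawn: 4

Answer: 4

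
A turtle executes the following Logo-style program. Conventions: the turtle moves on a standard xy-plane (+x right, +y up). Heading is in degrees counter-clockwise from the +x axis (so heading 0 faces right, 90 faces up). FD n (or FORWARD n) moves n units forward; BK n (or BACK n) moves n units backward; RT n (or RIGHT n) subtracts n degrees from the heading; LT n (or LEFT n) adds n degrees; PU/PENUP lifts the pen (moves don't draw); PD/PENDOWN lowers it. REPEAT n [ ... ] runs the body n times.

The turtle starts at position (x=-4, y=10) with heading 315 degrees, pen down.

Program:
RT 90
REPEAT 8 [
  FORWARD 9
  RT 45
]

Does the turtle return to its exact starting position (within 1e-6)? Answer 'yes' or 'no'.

Answer: yes

Derivation:
Executing turtle program step by step:
Start: pos=(-4,10), heading=315, pen down
RT 90: heading 315 -> 225
REPEAT 8 [
  -- iteration 1/8 --
  FD 9: (-4,10) -> (-10.364,3.636) [heading=225, draw]
  RT 45: heading 225 -> 180
  -- iteration 2/8 --
  FD 9: (-10.364,3.636) -> (-19.364,3.636) [heading=180, draw]
  RT 45: heading 180 -> 135
  -- iteration 3/8 --
  FD 9: (-19.364,3.636) -> (-25.728,10) [heading=135, draw]
  RT 45: heading 135 -> 90
  -- iteration 4/8 --
  FD 9: (-25.728,10) -> (-25.728,19) [heading=90, draw]
  RT 45: heading 90 -> 45
  -- iteration 5/8 --
  FD 9: (-25.728,19) -> (-19.364,25.364) [heading=45, draw]
  RT 45: heading 45 -> 0
  -- iteration 6/8 --
  FD 9: (-19.364,25.364) -> (-10.364,25.364) [heading=0, draw]
  RT 45: heading 0 -> 315
  -- iteration 7/8 --
  FD 9: (-10.364,25.364) -> (-4,19) [heading=315, draw]
  RT 45: heading 315 -> 270
  -- iteration 8/8 --
  FD 9: (-4,19) -> (-4,10) [heading=270, draw]
  RT 45: heading 270 -> 225
]
Final: pos=(-4,10), heading=225, 8 segment(s) drawn

Start position: (-4, 10)
Final position: (-4, 10)
Distance = 0; < 1e-6 -> CLOSED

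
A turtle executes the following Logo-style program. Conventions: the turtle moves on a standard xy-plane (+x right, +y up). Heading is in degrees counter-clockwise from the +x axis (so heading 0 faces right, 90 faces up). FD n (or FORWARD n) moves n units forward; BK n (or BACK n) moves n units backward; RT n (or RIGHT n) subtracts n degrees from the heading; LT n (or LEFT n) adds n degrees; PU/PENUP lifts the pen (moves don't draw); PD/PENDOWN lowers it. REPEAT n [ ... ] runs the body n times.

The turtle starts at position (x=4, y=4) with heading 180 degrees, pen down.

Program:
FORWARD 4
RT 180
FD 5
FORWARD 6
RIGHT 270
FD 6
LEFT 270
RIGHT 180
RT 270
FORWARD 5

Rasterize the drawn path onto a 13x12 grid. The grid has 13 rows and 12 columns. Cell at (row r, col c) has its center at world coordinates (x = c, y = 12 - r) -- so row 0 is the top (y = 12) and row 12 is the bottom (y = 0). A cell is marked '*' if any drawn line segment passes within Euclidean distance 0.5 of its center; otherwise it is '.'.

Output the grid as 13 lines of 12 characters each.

Answer: ............
............
...........*
...........*
...........*
...........*
...........*
...........*
************
............
............
............
............

Derivation:
Segment 0: (4,4) -> (0,4)
Segment 1: (0,4) -> (5,4)
Segment 2: (5,4) -> (11,4)
Segment 3: (11,4) -> (11,10)
Segment 4: (11,10) -> (11,5)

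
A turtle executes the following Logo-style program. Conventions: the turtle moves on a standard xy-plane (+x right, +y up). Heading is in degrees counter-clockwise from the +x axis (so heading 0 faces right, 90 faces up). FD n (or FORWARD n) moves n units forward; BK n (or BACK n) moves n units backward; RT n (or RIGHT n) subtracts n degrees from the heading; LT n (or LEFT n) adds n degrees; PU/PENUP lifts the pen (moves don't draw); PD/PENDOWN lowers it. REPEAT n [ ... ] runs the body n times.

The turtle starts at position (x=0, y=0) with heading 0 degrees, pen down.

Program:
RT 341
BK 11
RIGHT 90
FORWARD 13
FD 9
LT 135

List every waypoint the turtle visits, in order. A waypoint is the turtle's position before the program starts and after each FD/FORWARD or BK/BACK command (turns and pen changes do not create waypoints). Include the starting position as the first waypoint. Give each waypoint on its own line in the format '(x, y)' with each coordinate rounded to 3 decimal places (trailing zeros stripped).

Executing turtle program step by step:
Start: pos=(0,0), heading=0, pen down
RT 341: heading 0 -> 19
BK 11: (0,0) -> (-10.401,-3.581) [heading=19, draw]
RT 90: heading 19 -> 289
FD 13: (-10.401,-3.581) -> (-6.168,-15.873) [heading=289, draw]
FD 9: (-6.168,-15.873) -> (-3.238,-24.383) [heading=289, draw]
LT 135: heading 289 -> 64
Final: pos=(-3.238,-24.383), heading=64, 3 segment(s) drawn
Waypoints (4 total):
(0, 0)
(-10.401, -3.581)
(-6.168, -15.873)
(-3.238, -24.383)

Answer: (0, 0)
(-10.401, -3.581)
(-6.168, -15.873)
(-3.238, -24.383)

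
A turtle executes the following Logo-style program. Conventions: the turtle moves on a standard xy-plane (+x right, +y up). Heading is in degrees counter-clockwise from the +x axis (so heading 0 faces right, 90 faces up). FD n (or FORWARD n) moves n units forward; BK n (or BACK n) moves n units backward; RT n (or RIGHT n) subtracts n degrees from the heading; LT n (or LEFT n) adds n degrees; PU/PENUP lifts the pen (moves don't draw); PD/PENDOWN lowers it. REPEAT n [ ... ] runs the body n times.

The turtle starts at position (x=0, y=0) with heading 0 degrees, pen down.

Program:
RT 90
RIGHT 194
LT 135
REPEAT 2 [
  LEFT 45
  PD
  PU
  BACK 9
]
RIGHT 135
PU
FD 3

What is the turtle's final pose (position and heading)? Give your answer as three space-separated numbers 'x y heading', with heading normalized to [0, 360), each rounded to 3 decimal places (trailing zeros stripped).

Answer: -5.369 17.173 166

Derivation:
Executing turtle program step by step:
Start: pos=(0,0), heading=0, pen down
RT 90: heading 0 -> 270
RT 194: heading 270 -> 76
LT 135: heading 76 -> 211
REPEAT 2 [
  -- iteration 1/2 --
  LT 45: heading 211 -> 256
  PD: pen down
  PU: pen up
  BK 9: (0,0) -> (2.177,8.733) [heading=256, move]
  -- iteration 2/2 --
  LT 45: heading 256 -> 301
  PD: pen down
  PU: pen up
  BK 9: (2.177,8.733) -> (-2.458,16.447) [heading=301, move]
]
RT 135: heading 301 -> 166
PU: pen up
FD 3: (-2.458,16.447) -> (-5.369,17.173) [heading=166, move]
Final: pos=(-5.369,17.173), heading=166, 0 segment(s) drawn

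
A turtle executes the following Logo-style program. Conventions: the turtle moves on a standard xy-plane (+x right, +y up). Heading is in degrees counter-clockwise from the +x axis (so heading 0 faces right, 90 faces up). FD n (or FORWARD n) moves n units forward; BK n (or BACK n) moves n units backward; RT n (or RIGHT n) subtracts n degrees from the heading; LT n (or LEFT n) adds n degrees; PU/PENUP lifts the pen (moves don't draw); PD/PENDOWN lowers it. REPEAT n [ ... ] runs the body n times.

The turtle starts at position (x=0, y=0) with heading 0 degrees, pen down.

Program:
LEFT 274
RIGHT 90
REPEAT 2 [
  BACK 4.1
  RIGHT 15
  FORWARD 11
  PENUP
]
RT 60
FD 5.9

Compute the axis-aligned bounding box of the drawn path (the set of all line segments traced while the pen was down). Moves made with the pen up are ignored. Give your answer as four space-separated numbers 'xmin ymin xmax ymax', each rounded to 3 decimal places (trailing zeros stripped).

Executing turtle program step by step:
Start: pos=(0,0), heading=0, pen down
LT 274: heading 0 -> 274
RT 90: heading 274 -> 184
REPEAT 2 [
  -- iteration 1/2 --
  BK 4.1: (0,0) -> (4.09,0.286) [heading=184, draw]
  RT 15: heading 184 -> 169
  FD 11: (4.09,0.286) -> (-6.708,2.385) [heading=169, draw]
  PU: pen up
  -- iteration 2/2 --
  BK 4.1: (-6.708,2.385) -> (-2.683,1.603) [heading=169, move]
  RT 15: heading 169 -> 154
  FD 11: (-2.683,1.603) -> (-12.57,6.425) [heading=154, move]
  PU: pen up
]
RT 60: heading 154 -> 94
FD 5.9: (-12.57,6.425) -> (-12.982,12.31) [heading=94, move]
Final: pos=(-12.982,12.31), heading=94, 2 segment(s) drawn

Segment endpoints: x in {-6.708, 0, 4.09}, y in {0, 0.286, 2.385}
xmin=-6.708, ymin=0, xmax=4.09, ymax=2.385

Answer: -6.708 0 4.09 2.385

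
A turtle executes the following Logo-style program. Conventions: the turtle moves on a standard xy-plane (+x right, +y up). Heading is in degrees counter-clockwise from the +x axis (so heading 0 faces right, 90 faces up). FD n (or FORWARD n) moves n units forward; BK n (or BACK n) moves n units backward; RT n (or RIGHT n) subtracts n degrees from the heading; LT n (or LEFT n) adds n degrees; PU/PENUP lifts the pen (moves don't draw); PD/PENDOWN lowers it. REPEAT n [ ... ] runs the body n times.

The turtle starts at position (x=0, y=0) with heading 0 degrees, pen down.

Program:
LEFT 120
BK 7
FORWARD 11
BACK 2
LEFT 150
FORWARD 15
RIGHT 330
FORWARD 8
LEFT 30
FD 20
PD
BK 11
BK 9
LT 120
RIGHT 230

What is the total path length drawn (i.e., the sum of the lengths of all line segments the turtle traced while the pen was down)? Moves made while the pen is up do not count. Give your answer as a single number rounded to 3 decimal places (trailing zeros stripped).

Answer: 83

Derivation:
Executing turtle program step by step:
Start: pos=(0,0), heading=0, pen down
LT 120: heading 0 -> 120
BK 7: (0,0) -> (3.5,-6.062) [heading=120, draw]
FD 11: (3.5,-6.062) -> (-2,3.464) [heading=120, draw]
BK 2: (-2,3.464) -> (-1,1.732) [heading=120, draw]
LT 150: heading 120 -> 270
FD 15: (-1,1.732) -> (-1,-13.268) [heading=270, draw]
RT 330: heading 270 -> 300
FD 8: (-1,-13.268) -> (3,-20.196) [heading=300, draw]
LT 30: heading 300 -> 330
FD 20: (3,-20.196) -> (20.321,-30.196) [heading=330, draw]
PD: pen down
BK 11: (20.321,-30.196) -> (10.794,-24.696) [heading=330, draw]
BK 9: (10.794,-24.696) -> (3,-20.196) [heading=330, draw]
LT 120: heading 330 -> 90
RT 230: heading 90 -> 220
Final: pos=(3,-20.196), heading=220, 8 segment(s) drawn

Segment lengths:
  seg 1: (0,0) -> (3.5,-6.062), length = 7
  seg 2: (3.5,-6.062) -> (-2,3.464), length = 11
  seg 3: (-2,3.464) -> (-1,1.732), length = 2
  seg 4: (-1,1.732) -> (-1,-13.268), length = 15
  seg 5: (-1,-13.268) -> (3,-20.196), length = 8
  seg 6: (3,-20.196) -> (20.321,-30.196), length = 20
  seg 7: (20.321,-30.196) -> (10.794,-24.696), length = 11
  seg 8: (10.794,-24.696) -> (3,-20.196), length = 9
Total = 83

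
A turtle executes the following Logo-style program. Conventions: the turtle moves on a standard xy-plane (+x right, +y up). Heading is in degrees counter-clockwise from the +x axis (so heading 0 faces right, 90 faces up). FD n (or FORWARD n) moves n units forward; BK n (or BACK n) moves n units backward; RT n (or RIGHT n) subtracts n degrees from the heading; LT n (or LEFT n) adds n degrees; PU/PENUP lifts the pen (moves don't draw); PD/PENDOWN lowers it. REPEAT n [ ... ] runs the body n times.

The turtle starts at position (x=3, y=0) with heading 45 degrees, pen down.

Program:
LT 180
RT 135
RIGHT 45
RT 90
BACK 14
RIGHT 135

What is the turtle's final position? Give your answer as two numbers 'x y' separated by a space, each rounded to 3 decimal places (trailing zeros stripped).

Answer: -6.899 9.899

Derivation:
Executing turtle program step by step:
Start: pos=(3,0), heading=45, pen down
LT 180: heading 45 -> 225
RT 135: heading 225 -> 90
RT 45: heading 90 -> 45
RT 90: heading 45 -> 315
BK 14: (3,0) -> (-6.899,9.899) [heading=315, draw]
RT 135: heading 315 -> 180
Final: pos=(-6.899,9.899), heading=180, 1 segment(s) drawn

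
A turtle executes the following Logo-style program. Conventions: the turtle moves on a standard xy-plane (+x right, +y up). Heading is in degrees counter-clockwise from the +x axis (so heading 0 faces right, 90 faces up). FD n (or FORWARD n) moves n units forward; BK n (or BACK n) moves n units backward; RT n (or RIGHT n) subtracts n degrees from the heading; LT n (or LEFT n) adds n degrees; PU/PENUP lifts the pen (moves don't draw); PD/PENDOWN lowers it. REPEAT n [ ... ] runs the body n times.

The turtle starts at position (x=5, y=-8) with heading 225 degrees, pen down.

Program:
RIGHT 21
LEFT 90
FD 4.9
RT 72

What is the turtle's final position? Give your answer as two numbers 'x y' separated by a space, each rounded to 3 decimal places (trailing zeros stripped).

Answer: 6.993 -12.476

Derivation:
Executing turtle program step by step:
Start: pos=(5,-8), heading=225, pen down
RT 21: heading 225 -> 204
LT 90: heading 204 -> 294
FD 4.9: (5,-8) -> (6.993,-12.476) [heading=294, draw]
RT 72: heading 294 -> 222
Final: pos=(6.993,-12.476), heading=222, 1 segment(s) drawn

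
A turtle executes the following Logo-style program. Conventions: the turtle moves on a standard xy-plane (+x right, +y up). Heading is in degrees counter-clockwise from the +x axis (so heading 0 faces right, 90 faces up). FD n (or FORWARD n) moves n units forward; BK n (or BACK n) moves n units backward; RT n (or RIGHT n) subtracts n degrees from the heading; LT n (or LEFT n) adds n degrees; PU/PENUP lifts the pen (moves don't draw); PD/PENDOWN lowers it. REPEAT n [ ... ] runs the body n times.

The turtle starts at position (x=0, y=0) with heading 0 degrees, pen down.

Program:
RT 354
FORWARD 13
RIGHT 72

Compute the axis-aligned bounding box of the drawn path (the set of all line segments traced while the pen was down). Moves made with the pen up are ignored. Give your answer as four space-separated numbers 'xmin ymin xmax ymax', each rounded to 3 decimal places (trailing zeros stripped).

Executing turtle program step by step:
Start: pos=(0,0), heading=0, pen down
RT 354: heading 0 -> 6
FD 13: (0,0) -> (12.929,1.359) [heading=6, draw]
RT 72: heading 6 -> 294
Final: pos=(12.929,1.359), heading=294, 1 segment(s) drawn

Segment endpoints: x in {0, 12.929}, y in {0, 1.359}
xmin=0, ymin=0, xmax=12.929, ymax=1.359

Answer: 0 0 12.929 1.359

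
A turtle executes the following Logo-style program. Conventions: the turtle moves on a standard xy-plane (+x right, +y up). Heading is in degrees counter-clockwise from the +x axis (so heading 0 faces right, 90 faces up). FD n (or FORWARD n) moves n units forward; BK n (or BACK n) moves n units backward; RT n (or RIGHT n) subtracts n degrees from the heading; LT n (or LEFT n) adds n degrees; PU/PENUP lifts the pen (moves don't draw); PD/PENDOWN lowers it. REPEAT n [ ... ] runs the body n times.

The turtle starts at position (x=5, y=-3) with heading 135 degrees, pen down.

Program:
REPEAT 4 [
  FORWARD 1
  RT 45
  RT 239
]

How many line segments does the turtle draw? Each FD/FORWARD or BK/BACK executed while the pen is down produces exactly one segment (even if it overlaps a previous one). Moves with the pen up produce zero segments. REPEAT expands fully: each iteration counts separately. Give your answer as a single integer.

Executing turtle program step by step:
Start: pos=(5,-3), heading=135, pen down
REPEAT 4 [
  -- iteration 1/4 --
  FD 1: (5,-3) -> (4.293,-2.293) [heading=135, draw]
  RT 45: heading 135 -> 90
  RT 239: heading 90 -> 211
  -- iteration 2/4 --
  FD 1: (4.293,-2.293) -> (3.436,-2.808) [heading=211, draw]
  RT 45: heading 211 -> 166
  RT 239: heading 166 -> 287
  -- iteration 3/4 --
  FD 1: (3.436,-2.808) -> (3.728,-3.764) [heading=287, draw]
  RT 45: heading 287 -> 242
  RT 239: heading 242 -> 3
  -- iteration 4/4 --
  FD 1: (3.728,-3.764) -> (4.727,-3.712) [heading=3, draw]
  RT 45: heading 3 -> 318
  RT 239: heading 318 -> 79
]
Final: pos=(4.727,-3.712), heading=79, 4 segment(s) drawn
Segments drawn: 4

Answer: 4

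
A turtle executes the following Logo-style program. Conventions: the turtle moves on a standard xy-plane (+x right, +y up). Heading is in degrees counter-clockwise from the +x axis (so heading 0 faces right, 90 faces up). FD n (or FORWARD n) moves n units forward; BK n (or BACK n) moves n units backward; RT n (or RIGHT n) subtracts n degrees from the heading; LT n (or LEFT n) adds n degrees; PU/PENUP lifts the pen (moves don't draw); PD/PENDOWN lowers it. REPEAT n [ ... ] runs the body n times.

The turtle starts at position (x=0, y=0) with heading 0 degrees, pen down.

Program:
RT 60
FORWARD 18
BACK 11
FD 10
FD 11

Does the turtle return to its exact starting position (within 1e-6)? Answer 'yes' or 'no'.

Executing turtle program step by step:
Start: pos=(0,0), heading=0, pen down
RT 60: heading 0 -> 300
FD 18: (0,0) -> (9,-15.588) [heading=300, draw]
BK 11: (9,-15.588) -> (3.5,-6.062) [heading=300, draw]
FD 10: (3.5,-6.062) -> (8.5,-14.722) [heading=300, draw]
FD 11: (8.5,-14.722) -> (14,-24.249) [heading=300, draw]
Final: pos=(14,-24.249), heading=300, 4 segment(s) drawn

Start position: (0, 0)
Final position: (14, -24.249)
Distance = 28; >= 1e-6 -> NOT closed

Answer: no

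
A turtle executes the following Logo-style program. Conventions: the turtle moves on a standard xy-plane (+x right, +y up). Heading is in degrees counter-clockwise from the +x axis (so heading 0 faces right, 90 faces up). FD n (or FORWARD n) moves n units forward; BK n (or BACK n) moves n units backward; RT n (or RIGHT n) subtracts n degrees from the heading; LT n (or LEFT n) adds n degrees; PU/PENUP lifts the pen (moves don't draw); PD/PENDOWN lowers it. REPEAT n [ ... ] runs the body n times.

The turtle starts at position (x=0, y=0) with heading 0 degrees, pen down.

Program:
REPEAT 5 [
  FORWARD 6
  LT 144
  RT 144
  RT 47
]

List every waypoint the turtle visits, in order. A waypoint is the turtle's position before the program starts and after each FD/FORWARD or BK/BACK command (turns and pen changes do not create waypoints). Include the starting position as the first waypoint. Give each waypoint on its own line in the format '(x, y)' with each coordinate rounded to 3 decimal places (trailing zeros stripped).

Executing turtle program step by step:
Start: pos=(0,0), heading=0, pen down
REPEAT 5 [
  -- iteration 1/5 --
  FD 6: (0,0) -> (6,0) [heading=0, draw]
  LT 144: heading 0 -> 144
  RT 144: heading 144 -> 0
  RT 47: heading 0 -> 313
  -- iteration 2/5 --
  FD 6: (6,0) -> (10.092,-4.388) [heading=313, draw]
  LT 144: heading 313 -> 97
  RT 144: heading 97 -> 313
  RT 47: heading 313 -> 266
  -- iteration 3/5 --
  FD 6: (10.092,-4.388) -> (9.673,-10.374) [heading=266, draw]
  LT 144: heading 266 -> 50
  RT 144: heading 50 -> 266
  RT 47: heading 266 -> 219
  -- iteration 4/5 --
  FD 6: (9.673,-10.374) -> (5.011,-14.149) [heading=219, draw]
  LT 144: heading 219 -> 3
  RT 144: heading 3 -> 219
  RT 47: heading 219 -> 172
  -- iteration 5/5 --
  FD 6: (5.011,-14.149) -> (-0.931,-13.314) [heading=172, draw]
  LT 144: heading 172 -> 316
  RT 144: heading 316 -> 172
  RT 47: heading 172 -> 125
]
Final: pos=(-0.931,-13.314), heading=125, 5 segment(s) drawn
Waypoints (6 total):
(0, 0)
(6, 0)
(10.092, -4.388)
(9.673, -10.374)
(5.011, -14.149)
(-0.931, -13.314)

Answer: (0, 0)
(6, 0)
(10.092, -4.388)
(9.673, -10.374)
(5.011, -14.149)
(-0.931, -13.314)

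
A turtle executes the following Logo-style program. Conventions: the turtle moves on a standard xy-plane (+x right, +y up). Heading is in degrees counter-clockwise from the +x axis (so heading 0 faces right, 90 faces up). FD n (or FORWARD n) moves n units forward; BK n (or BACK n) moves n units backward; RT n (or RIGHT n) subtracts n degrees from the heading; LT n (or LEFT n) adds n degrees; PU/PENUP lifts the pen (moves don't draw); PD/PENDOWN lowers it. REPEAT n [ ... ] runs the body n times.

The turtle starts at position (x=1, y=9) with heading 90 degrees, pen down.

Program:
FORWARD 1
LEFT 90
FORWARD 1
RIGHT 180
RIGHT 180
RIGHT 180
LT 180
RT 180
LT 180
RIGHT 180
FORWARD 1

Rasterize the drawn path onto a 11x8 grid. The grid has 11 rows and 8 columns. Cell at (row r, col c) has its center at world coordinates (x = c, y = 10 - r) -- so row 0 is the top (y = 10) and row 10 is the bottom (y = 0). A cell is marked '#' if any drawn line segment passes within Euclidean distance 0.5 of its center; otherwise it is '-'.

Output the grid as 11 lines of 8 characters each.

Segment 0: (1,9) -> (1,10)
Segment 1: (1,10) -> (0,10)
Segment 2: (0,10) -> (1,10)

Answer: ##------
-#------
--------
--------
--------
--------
--------
--------
--------
--------
--------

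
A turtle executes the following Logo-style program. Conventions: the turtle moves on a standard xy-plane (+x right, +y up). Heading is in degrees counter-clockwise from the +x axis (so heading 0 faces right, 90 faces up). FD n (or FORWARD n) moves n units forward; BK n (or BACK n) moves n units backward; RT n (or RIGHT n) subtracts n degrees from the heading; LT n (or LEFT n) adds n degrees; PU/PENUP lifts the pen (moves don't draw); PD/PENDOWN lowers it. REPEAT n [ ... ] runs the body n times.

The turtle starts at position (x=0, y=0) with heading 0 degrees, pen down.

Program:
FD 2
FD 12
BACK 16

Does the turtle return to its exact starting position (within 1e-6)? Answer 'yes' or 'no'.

Executing turtle program step by step:
Start: pos=(0,0), heading=0, pen down
FD 2: (0,0) -> (2,0) [heading=0, draw]
FD 12: (2,0) -> (14,0) [heading=0, draw]
BK 16: (14,0) -> (-2,0) [heading=0, draw]
Final: pos=(-2,0), heading=0, 3 segment(s) drawn

Start position: (0, 0)
Final position: (-2, 0)
Distance = 2; >= 1e-6 -> NOT closed

Answer: no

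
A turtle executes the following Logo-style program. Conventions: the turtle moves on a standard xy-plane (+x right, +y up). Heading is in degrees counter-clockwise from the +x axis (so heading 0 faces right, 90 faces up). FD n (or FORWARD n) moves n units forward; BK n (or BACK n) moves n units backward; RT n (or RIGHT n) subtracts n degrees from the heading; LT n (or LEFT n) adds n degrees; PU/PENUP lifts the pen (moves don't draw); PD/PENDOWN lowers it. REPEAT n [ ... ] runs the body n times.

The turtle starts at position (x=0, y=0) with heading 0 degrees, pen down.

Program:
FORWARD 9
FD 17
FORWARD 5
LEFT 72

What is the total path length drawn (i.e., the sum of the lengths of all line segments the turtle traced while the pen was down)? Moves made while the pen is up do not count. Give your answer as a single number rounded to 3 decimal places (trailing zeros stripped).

Answer: 31

Derivation:
Executing turtle program step by step:
Start: pos=(0,0), heading=0, pen down
FD 9: (0,0) -> (9,0) [heading=0, draw]
FD 17: (9,0) -> (26,0) [heading=0, draw]
FD 5: (26,0) -> (31,0) [heading=0, draw]
LT 72: heading 0 -> 72
Final: pos=(31,0), heading=72, 3 segment(s) drawn

Segment lengths:
  seg 1: (0,0) -> (9,0), length = 9
  seg 2: (9,0) -> (26,0), length = 17
  seg 3: (26,0) -> (31,0), length = 5
Total = 31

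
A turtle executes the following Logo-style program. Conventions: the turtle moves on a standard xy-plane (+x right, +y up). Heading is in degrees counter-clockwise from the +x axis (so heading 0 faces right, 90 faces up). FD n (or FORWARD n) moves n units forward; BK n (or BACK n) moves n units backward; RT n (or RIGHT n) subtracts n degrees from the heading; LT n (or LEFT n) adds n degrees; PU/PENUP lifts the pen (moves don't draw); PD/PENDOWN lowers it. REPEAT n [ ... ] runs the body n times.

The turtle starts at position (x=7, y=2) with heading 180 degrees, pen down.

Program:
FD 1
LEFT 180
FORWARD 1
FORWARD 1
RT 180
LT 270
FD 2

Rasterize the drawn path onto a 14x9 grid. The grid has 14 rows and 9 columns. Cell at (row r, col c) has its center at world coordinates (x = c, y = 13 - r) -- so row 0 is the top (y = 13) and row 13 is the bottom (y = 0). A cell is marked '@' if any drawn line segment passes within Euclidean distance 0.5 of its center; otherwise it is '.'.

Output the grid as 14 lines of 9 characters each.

Answer: .........
.........
.........
.........
.........
.........
.........
.........
.........
........@
........@
......@@@
.........
.........

Derivation:
Segment 0: (7,2) -> (6,2)
Segment 1: (6,2) -> (7,2)
Segment 2: (7,2) -> (8,2)
Segment 3: (8,2) -> (8,4)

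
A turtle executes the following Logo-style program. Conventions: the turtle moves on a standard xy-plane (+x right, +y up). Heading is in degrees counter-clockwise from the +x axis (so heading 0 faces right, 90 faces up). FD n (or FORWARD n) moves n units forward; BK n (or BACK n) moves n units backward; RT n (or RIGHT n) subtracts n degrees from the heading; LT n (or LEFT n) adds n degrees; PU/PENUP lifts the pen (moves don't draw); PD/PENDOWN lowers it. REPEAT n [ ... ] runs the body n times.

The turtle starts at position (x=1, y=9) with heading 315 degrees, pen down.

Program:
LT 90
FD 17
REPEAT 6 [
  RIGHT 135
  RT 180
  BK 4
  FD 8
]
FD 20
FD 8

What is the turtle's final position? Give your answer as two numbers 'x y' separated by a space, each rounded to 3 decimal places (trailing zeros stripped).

Executing turtle program step by step:
Start: pos=(1,9), heading=315, pen down
LT 90: heading 315 -> 45
FD 17: (1,9) -> (13.021,21.021) [heading=45, draw]
REPEAT 6 [
  -- iteration 1/6 --
  RT 135: heading 45 -> 270
  RT 180: heading 270 -> 90
  BK 4: (13.021,21.021) -> (13.021,17.021) [heading=90, draw]
  FD 8: (13.021,17.021) -> (13.021,25.021) [heading=90, draw]
  -- iteration 2/6 --
  RT 135: heading 90 -> 315
  RT 180: heading 315 -> 135
  BK 4: (13.021,25.021) -> (15.849,22.192) [heading=135, draw]
  FD 8: (15.849,22.192) -> (10.192,27.849) [heading=135, draw]
  -- iteration 3/6 --
  RT 135: heading 135 -> 0
  RT 180: heading 0 -> 180
  BK 4: (10.192,27.849) -> (14.192,27.849) [heading=180, draw]
  FD 8: (14.192,27.849) -> (6.192,27.849) [heading=180, draw]
  -- iteration 4/6 --
  RT 135: heading 180 -> 45
  RT 180: heading 45 -> 225
  BK 4: (6.192,27.849) -> (9.021,30.678) [heading=225, draw]
  FD 8: (9.021,30.678) -> (3.364,25.021) [heading=225, draw]
  -- iteration 5/6 --
  RT 135: heading 225 -> 90
  RT 180: heading 90 -> 270
  BK 4: (3.364,25.021) -> (3.364,29.021) [heading=270, draw]
  FD 8: (3.364,29.021) -> (3.364,21.021) [heading=270, draw]
  -- iteration 6/6 --
  RT 135: heading 270 -> 135
  RT 180: heading 135 -> 315
  BK 4: (3.364,21.021) -> (0.536,23.849) [heading=315, draw]
  FD 8: (0.536,23.849) -> (6.192,18.192) [heading=315, draw]
]
FD 20: (6.192,18.192) -> (20.335,4.05) [heading=315, draw]
FD 8: (20.335,4.05) -> (25.991,-1.607) [heading=315, draw]
Final: pos=(25.991,-1.607), heading=315, 15 segment(s) drawn

Answer: 25.991 -1.607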